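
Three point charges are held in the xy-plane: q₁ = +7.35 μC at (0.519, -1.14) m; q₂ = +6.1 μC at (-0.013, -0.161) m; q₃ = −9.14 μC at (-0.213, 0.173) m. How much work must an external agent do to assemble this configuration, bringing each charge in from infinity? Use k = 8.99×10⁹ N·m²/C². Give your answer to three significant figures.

-1.33 J

The assembly work is the sum of pairwise potential energies, U = Σ_{i<j} kqᵢqⱼ/rᵢⱼ.
Pair separations: r₁₂ = 1.11 m, r₁₃ = 1.50 m, r₂₃ = 0.389 m.
U = (0.362) + (-0.402) + (-1.29) = -1.33 J.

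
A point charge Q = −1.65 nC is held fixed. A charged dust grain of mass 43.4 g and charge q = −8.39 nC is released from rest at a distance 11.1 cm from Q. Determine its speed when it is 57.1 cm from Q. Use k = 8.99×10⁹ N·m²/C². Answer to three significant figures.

Only the electrostatic force acts, so mechanical energy is conserved: ½mv² = U₁ − U₂ = kQq(1/r₁ − 1/r₂).
U₁ − U₂ = (8.99×10⁹ N·m²/C²)(-1.65×10⁻⁹ C)(-8.39×10⁻⁹ C)(1/0.111 − 1/0.571) = 9.03×10⁻⁷ J.
v = √(2·9.03×10⁻⁷/0.0434) = 6.45×10⁻³ m/s.

6.45×10⁻³ m/s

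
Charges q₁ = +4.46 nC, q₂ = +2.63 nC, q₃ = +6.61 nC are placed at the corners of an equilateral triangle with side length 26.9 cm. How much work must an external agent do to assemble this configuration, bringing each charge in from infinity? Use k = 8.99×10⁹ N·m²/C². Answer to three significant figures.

1.96×10⁻⁶ J

The assembly work is the sum of pairwise potential energies, U = Σ_{i<j} kqᵢqⱼ/rᵢⱼ.
All three pair separations equal the side length, 0.269 m.
U = (3.92×10⁻⁷) + (9.85×10⁻⁷) + (5.81×10⁻⁷) = 1.96×10⁻⁶ J.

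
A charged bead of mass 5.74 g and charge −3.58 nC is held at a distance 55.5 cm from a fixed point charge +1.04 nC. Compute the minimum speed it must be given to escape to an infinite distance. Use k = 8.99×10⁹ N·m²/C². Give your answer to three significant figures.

4.58×10⁻³ m/s

To just escape, total mechanical energy must reach zero at infinity: ½mv²_min + U = 0, so ½mv²_min = −U = |kQq|/r.
|U| = |kQq|/r = (8.99×10⁹ N·m²/C²)(1.04×10⁻⁹)(3.58×10⁻⁹)/(0.555) = 6.03×10⁻⁸ J.
v_min = √(2|U|/m) = √(2·6.03×10⁻⁸/5.74×10⁻³) = 4.58×10⁻³ m/s.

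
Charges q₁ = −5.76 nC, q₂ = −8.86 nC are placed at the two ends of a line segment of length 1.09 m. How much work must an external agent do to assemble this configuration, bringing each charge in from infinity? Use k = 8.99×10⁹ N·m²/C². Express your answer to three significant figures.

4.21×10⁻⁷ J

The assembly work is the sum of pairwise potential energies, U = Σ_{i<j} kqᵢqⱼ/rᵢⱼ.
The separation is r = 1.09 m.
U = (4.21×10⁻⁷) = 4.21×10⁻⁷ J.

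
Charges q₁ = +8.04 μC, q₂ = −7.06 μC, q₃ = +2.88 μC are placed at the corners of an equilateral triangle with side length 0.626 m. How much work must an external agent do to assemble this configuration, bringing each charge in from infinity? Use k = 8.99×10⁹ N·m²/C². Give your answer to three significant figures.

-0.775 J

The assembly work is the sum of pairwise potential energies, U = Σ_{i<j} kqᵢqⱼ/rᵢⱼ.
All three pair separations equal the side length, 0.626 m.
U = (-0.815) + (0.333) + (-0.292) = -0.775 J.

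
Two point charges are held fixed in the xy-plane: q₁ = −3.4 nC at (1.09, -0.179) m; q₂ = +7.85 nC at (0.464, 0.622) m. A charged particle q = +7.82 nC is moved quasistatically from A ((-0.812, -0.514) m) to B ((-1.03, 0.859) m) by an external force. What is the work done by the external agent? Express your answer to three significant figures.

For quasistatic motion the external work equals the change in potential energy: W_ext = qΔV = q(V_B − V_A).
At A: distances to the source charges are 1.93 m, 1.71 m; V_A = Σ kqᵢ/rᵢ = 25.5 V.
At B: distances to the source charges are 2.36 m, 1.51 m; V_B = Σ kqᵢ/rᵢ = 33.7 V.
ΔV = V_B − V_A = 8.22 V.
W_ext = qΔV = (7.82×10⁻⁹ C)(8.22 V) = 6.43×10⁻⁸ J.

6.43×10⁻⁸ J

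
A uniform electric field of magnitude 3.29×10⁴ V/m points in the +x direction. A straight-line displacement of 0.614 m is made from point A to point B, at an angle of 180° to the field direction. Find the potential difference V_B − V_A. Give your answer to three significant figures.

Only the component of displacement along E changes the potential: ΔV = −E·d·cosθ.
ΔV = −(3.29×10⁴ V/m)(0.614 m)cos180° = 2.02×10⁴ V.

2.02×10⁴ V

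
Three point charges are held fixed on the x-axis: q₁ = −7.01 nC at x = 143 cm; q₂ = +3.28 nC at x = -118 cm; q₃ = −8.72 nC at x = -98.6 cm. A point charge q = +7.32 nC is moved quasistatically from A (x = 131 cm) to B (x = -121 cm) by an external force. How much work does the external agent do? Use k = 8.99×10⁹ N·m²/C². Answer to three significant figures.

8.47×10⁻⁶ J

For quasistatic motion the external work equals the change in potential energy: W_ext = qΔV = q(V_B − V_A).
At A: distances to the source charges are 0.120 m, 2.49 m, 2.30 m; V_A = Σ kqᵢ/rᵢ = -547 V.
At B: distances to the source charges are 2.64 m, 0.0300 m, 0.224 m; V_B = Σ kqᵢ/rᵢ = 609 V.
ΔV = V_B − V_A = 1160 V.
W_ext = qΔV = (7.32×10⁻⁹ C)(1160 V) = 8.47×10⁻⁶ J.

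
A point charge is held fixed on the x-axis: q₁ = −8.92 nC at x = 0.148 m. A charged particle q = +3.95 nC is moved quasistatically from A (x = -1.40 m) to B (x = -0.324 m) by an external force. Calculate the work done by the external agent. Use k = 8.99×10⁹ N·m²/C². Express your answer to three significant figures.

-4.66×10⁻⁷ J

For quasistatic motion the external work equals the change in potential energy: W_ext = qΔV = q(V_B − V_A).
At A: distance to the source charge is 1.55 m; V_A = kq₁/r = -51.8 V.
At B: distance to the source charge is 0.472 m; V_B = kq₁/r = -170 V.
ΔV = V_B − V_A = -118 V.
W_ext = qΔV = (3.95×10⁻⁹ C)(-118 V) = -4.66×10⁻⁷ J.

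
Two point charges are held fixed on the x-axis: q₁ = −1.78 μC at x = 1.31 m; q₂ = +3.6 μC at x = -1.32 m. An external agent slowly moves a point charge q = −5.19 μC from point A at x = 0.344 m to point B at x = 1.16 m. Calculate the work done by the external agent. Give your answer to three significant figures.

For quasistatic motion the external work equals the change in potential energy: W_ext = qΔV = q(V_B − V_A).
At A: distances to the source charges are 0.966 m, 1.66 m; V_A = Σ kqᵢ/rᵢ = 2880 V.
At B: distances to the source charges are 0.150 m, 2.48 m; V_B = Σ kqᵢ/rᵢ = -9.36×10⁴ V.
ΔV = V_B − V_A = -9.65×10⁴ V.
W_ext = qΔV = (-5.19×10⁻⁶ C)(-9.65×10⁴ V) = 0.501 J.

0.501 J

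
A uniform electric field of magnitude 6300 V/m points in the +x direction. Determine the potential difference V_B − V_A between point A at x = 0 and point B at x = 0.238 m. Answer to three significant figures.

-1500 V

In a uniform field, potential decreases in the direction of E: V_B − V_A = −E·Δx.
V_B − V_A = −(6300 V/m)(0.238 m) = -1500 V.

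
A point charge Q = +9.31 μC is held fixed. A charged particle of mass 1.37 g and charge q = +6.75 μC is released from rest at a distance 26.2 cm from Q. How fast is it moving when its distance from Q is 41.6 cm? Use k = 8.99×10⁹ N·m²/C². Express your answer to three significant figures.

34.1 m/s

Only the electrostatic force acts, so mechanical energy is conserved: ½mv² = U₁ − U₂ = kQq(1/r₁ − 1/r₂).
U₁ − U₂ = (8.99×10⁹ N·m²/C²)(9.31×10⁻⁶ C)(6.75×10⁻⁶ C)(1/0.262 − 1/0.416) = 0.798 J.
v = √(2·0.798/1.37×10⁻³) = 34.1 m/s.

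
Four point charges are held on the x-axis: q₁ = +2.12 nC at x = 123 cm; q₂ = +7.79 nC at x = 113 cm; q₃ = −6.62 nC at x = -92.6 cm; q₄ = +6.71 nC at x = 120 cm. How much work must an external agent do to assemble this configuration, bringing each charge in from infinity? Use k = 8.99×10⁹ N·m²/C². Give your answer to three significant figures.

1.20×10⁻⁵ J

The work to assemble the configuration equals its total potential energy, U = Σ kqᵢqⱼ/rᵢⱼ over all pairs.
Pair separations: r₁₂ = 0.100 m, r₁₃ = 2.16 m, r₁₄ = 0.0300 m, r₂₃ = 2.06 m, r₂₄ = 0.0700 m, r₃₄ = 2.13 m.
Summing all 6 pair terms gives U = 1.20×10⁻⁵ J.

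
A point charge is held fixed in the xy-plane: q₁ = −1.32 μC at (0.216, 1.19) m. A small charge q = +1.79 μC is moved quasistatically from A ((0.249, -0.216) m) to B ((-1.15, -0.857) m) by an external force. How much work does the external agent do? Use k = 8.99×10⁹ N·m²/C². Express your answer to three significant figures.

For quasistatic motion the external work equals the change in potential energy: W_ext = qΔV = q(V_B − V_A).
At A: distance to the source charge is 1.41 m; V_A = kq₁/r = -8440 V.
At B: distance to the source charge is 2.46 m; V_B = kq₁/r = -4820 V.
ΔV = V_B − V_A = 3620 V.
W_ext = qΔV = (1.79×10⁻⁶ C)(3620 V) = 6.47×10⁻³ J.

6.47×10⁻³ J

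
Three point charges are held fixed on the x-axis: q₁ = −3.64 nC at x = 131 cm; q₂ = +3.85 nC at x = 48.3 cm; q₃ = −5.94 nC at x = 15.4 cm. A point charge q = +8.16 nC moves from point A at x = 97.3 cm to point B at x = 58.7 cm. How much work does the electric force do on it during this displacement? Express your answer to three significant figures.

The work done by the electric force is W_field = −ΔU = −q(V_B − V_A) = q(V_A − V_B).
At A: distances to the source charges are 0.337 m, 0.490 m, 0.819 m; V_A = Σ kqᵢ/rᵢ = -91.7 V.
At B: distances to the source charges are 0.723 m, 0.104 m, 0.433 m; V_B = Σ kqᵢ/rᵢ = 164 V.
ΔV = V_B − V_A = 256 V.
W_field = −qΔV = −(8.16×10⁻⁹ C)(256 V) = -2.09×10⁻⁶ J.

-2.09×10⁻⁶ J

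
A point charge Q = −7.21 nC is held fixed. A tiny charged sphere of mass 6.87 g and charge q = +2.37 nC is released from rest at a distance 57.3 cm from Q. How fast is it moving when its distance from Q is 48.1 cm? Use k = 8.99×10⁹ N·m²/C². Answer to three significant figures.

3.86×10⁻³ m/s

Only the electrostatic force acts, so mechanical energy is conserved: ½mv² = U₁ − U₂ = kQq(1/r₁ − 1/r₂).
U₁ − U₂ = (8.99×10⁹ N·m²/C²)(-7.21×10⁻⁹ C)(2.37×10⁻⁹ C)(1/0.573 − 1/0.481) = 5.13×10⁻⁸ J.
v = √(2·5.13×10⁻⁸/6.87×10⁻³) = 3.86×10⁻³ m/s.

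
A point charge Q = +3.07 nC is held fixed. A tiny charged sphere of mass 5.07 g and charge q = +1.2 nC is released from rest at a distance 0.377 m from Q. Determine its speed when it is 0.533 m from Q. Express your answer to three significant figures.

Only the electrostatic force acts, so mechanical energy is conserved: ½mv² = U₁ − U₂ = kQq(1/r₁ − 1/r₂).
U₁ − U₂ = (8.99×10⁹ N·m²/C²)(3.07×10⁻⁹ C)(1.20×10⁻⁹ C)(1/0.377 − 1/0.533) = 2.57×10⁻⁸ J.
v = √(2·2.57×10⁻⁸/5.07×10⁻³) = 3.18×10⁻³ m/s.

3.18×10⁻³ m/s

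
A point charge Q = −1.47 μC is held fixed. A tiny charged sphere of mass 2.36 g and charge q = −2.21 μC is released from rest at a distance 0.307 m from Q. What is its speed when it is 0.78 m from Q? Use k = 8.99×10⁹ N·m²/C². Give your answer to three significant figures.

6.99 m/s

Only the electrostatic force acts, so mechanical energy is conserved: ½mv² = U₁ − U₂ = kQq(1/r₁ − 1/r₂).
U₁ − U₂ = (8.99×10⁹ N·m²/C²)(-1.47×10⁻⁶ C)(-2.21×10⁻⁶ C)(1/0.307 − 1/0.780) = 0.0577 J.
v = √(2·0.0577/2.36×10⁻³) = 6.99 m/s.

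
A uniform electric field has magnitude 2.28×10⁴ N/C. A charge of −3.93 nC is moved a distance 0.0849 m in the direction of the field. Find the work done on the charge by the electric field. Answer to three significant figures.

The potential change for a displacement 0.0849 m in the direction of the field is ΔV = −Ed = -1940 V.
W_field = −qΔV = -7.61×10⁻⁶ J.

-7.61×10⁻⁶ J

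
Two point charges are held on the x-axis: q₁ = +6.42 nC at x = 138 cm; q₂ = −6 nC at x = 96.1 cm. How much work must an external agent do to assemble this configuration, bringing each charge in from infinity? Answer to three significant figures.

The assembly work is the sum of pairwise potential energies, U = Σ_{i<j} kqᵢqⱼ/rᵢⱼ.
Pair separations: r₁₂ = 0.419 m.
U = (-8.26×10⁻⁷) = -8.26×10⁻⁷ J.

-8.26×10⁻⁷ J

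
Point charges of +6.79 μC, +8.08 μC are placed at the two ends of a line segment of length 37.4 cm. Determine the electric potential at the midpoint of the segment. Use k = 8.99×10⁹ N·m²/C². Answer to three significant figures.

The total potential is the scalar sum of each charge's contribution, V = Σ kqᵢ/rᵢ.
Each charge is 0.187 m from the midpoint.
V = k[(6.79×10⁻⁶)/(0.187) + (8.08×10⁻⁶)/(0.187)] = 7.15×10⁵ V.

7.15×10⁵ V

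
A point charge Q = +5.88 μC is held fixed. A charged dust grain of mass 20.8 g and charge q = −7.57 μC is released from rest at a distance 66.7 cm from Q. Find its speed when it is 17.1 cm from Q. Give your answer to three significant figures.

Only the electrostatic force acts, so mechanical energy is conserved: ½mv² = U₁ − U₂ = kQq(1/r₁ − 1/r₂).
U₁ − U₂ = (8.99×10⁹ N·m²/C²)(5.88×10⁻⁶ C)(-7.57×10⁻⁶ C)(1/0.667 − 1/0.171) = 1.74 J.
v = √(2·1.74/0.0208) = 12.9 m/s.

12.9 m/s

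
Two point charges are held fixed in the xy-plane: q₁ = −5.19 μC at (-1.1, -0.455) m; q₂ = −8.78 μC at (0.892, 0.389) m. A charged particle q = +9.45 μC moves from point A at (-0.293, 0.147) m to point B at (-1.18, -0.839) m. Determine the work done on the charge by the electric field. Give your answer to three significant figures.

The work done by the electric force is W_field = −ΔU = −q(V_B − V_A) = q(V_A − V_B).
At A: distances to the source charges are 1.01 m, 1.21 m; V_A = Σ kqᵢ/rᵢ = -1.12×10⁵ V.
At B: distances to the source charges are 0.392 m, 2.41 m; V_B = Σ kqᵢ/rᵢ = -1.52×10⁵ V.
ΔV = V_B − V_A = -4.01×10⁴ V.
W_field = −qΔV = −(9.45×10⁻⁶ C)(-4.01×10⁴ V) = 0.379 J.

0.379 J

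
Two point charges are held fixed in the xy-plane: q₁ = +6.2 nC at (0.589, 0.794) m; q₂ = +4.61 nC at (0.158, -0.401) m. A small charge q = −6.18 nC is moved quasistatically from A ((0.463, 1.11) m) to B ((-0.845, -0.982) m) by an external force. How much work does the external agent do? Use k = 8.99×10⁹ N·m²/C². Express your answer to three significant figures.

For quasistatic motion the external work equals the change in potential energy: W_ext = qΔV = q(V_B − V_A).
At A: distances to the source charges are 0.340 m, 1.54 m; V_A = Σ kqᵢ/rᵢ = 191 V.
At B: distances to the source charges are 2.28 m, 1.16 m; V_B = Σ kqᵢ/rᵢ = 60.2 V.
ΔV = V_B − V_A = -131 V.
W_ext = qΔV = (-6.18×10⁻⁹ C)(-131 V) = 8.07×10⁻⁷ J.

8.07×10⁻⁷ J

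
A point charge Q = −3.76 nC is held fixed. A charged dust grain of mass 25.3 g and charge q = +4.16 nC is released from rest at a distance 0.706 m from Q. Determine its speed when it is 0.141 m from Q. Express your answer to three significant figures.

7.94×10⁻³ m/s

Only the electrostatic force acts, so mechanical energy is conserved: ½mv² = U₁ − U₂ = kQq(1/r₁ − 1/r₂).
U₁ − U₂ = (8.99×10⁹ N·m²/C²)(-3.76×10⁻⁹ C)(4.16×10⁻⁹ C)(1/0.706 − 1/0.141) = 7.98×10⁻⁷ J.
v = √(2·7.98×10⁻⁷/0.0253) = 7.94×10⁻³ m/s.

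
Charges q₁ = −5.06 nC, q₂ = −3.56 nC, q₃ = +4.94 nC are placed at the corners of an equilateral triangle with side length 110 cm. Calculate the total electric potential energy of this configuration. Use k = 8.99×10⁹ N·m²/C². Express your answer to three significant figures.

The assembly work is the sum of pairwise potential energies, U = Σ_{i<j} kqᵢqⱼ/rᵢⱼ.
All three pair separations equal the side length, 1.10 m.
U = (1.47×10⁻⁷) + (-2.04×10⁻⁷) + (-1.44×10⁻⁷) = -2.01×10⁻⁷ J.

-2.01×10⁻⁷ J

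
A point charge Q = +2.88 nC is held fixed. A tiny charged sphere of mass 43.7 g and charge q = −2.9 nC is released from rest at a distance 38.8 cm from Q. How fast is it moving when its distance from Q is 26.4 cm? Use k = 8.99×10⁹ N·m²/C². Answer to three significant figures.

2.04×10⁻³ m/s

Only the electrostatic force acts, so mechanical energy is conserved: ½mv² = U₁ − U₂ = kQq(1/r₁ − 1/r₂).
U₁ − U₂ = (8.99×10⁹ N·m²/C²)(2.88×10⁻⁹ C)(-2.90×10⁻⁹ C)(1/0.388 − 1/0.264) = 9.09×10⁻⁸ J.
v = √(2·9.09×10⁻⁸/0.0437) = 2.04×10⁻³ m/s.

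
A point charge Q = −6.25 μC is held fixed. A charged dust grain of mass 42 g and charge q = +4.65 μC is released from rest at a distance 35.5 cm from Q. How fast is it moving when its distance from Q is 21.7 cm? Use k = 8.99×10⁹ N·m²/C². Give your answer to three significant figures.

Only the electrostatic force acts, so mechanical energy is conserved: ½mv² = U₁ − U₂ = kQq(1/r₁ − 1/r₂).
U₁ − U₂ = (8.99×10⁹ N·m²/C²)(-6.25×10⁻⁶ C)(4.65×10⁻⁶ C)(1/0.355 − 1/0.217) = 0.468 J.
v = √(2·0.468/0.0420) = 4.72 m/s.

4.72 m/s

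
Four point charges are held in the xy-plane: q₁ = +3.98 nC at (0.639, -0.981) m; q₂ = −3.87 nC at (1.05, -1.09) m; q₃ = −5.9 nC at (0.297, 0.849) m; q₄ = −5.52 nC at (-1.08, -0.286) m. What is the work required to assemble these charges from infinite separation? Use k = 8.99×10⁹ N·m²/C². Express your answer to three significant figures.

The work to assemble the configuration equals its total potential energy, U = Σ kqᵢqⱼ/rᵢⱼ over all pairs.
Pair separations: r₁₂ = 0.425 m, r₁₃ = 1.86 m, r₁₄ = 1.85 m, r₂₃ = 2.08 m, r₂₄ = 2.28 m, r₃₄ = 1.78 m.
Summing all 6 pair terms gives U = -1.98×10⁻⁷ J.

-1.98×10⁻⁷ J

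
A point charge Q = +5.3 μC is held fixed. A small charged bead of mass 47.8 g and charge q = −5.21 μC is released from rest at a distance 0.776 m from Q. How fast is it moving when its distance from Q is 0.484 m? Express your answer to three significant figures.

2.84 m/s

Only the electrostatic force acts, so mechanical energy is conserved: ½mv² = U₁ − U₂ = kQq(1/r₁ − 1/r₂).
U₁ − U₂ = (8.99×10⁹ N·m²/C²)(5.30×10⁻⁶ C)(-5.21×10⁻⁶ C)(1/0.776 − 1/0.484) = 0.193 J.
v = √(2·0.193/0.0478) = 2.84 m/s.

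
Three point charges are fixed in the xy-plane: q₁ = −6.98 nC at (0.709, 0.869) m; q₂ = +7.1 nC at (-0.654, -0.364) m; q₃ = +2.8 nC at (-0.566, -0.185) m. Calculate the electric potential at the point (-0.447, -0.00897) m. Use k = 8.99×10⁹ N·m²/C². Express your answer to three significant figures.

Electric potential is a scalar, so the contributions from each charge add algebraically: V = Σ kqᵢ/rᵢ.
Distances from the field point to each charge: r₁ = 1.45 m, r₂ = 0.411 m, r₃ = 0.212 m.
V = k[(-6.98×10⁻⁹)/(1.45) + (7.10×10⁻⁹)/(0.411) + (2.80×10⁻⁹)/(0.212)] = 231 V.

231 V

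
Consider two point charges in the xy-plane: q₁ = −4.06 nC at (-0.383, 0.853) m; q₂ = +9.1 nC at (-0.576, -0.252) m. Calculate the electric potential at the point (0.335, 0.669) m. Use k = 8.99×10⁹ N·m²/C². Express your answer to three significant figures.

Electric potential is a scalar, so the contributions from each charge add algebraically: V = Σ kqᵢ/rᵢ.
Distances from the field point to each charge: r₁ = 0.741 m, r₂ = 1.30 m.
V = k[(-4.06×10⁻⁹)/(0.741) + (9.10×10⁻⁹)/(1.30)] = 13.9 V.

13.9 V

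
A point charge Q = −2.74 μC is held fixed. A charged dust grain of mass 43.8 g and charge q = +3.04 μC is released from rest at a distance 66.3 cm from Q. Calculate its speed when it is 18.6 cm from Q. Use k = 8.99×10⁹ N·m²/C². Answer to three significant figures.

3.64 m/s

Only the electrostatic force acts, so mechanical energy is conserved: ½mv² = U₁ − U₂ = kQq(1/r₁ − 1/r₂).
U₁ − U₂ = (8.99×10⁹ N·m²/C²)(-2.74×10⁻⁶ C)(3.04×10⁻⁶ C)(1/0.663 − 1/0.186) = 0.290 J.
v = √(2·0.290/0.0438) = 3.64 m/s.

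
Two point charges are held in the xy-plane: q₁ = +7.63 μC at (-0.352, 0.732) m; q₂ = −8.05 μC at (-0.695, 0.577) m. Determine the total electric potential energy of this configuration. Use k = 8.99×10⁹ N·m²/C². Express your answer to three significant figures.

The work to assemble the configuration equals its total potential energy, U = Σ kqᵢqⱼ/rᵢⱼ over all pairs.
Pair separations: r₁₂ = 0.376 m.
U = (-1.47) = -1.47 J.

-1.47 J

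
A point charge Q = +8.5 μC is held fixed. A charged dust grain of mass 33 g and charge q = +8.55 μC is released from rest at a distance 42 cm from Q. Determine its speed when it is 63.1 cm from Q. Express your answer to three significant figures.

Only the electrostatic force acts, so mechanical energy is conserved: ½mv² = U₁ − U₂ = kQq(1/r₁ − 1/r₂).
U₁ − U₂ = (8.99×10⁹ N·m²/C²)(8.50×10⁻⁶ C)(8.55×10⁻⁶ C)(1/0.420 − 1/0.631) = 0.520 J.
v = √(2·0.520/0.0330) = 5.61 m/s.

5.61 m/s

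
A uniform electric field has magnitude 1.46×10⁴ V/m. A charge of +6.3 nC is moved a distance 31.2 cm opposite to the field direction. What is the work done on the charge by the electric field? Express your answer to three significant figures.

The potential change for a displacement 31.2 cm opposite to the field direction is ΔV = +Ed = 4560 V.
W_field = −qΔV = -2.87×10⁻⁵ J.

-2.87×10⁻⁵ J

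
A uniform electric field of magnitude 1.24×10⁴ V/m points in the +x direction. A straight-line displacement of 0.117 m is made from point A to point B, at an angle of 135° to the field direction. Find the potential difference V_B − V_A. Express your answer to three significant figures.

1030 V

Only the component of displacement along E changes the potential: ΔV = −E·d·cosθ.
ΔV = −(1.24×10⁴ V/m)(0.117 m)cos135° = 1030 V.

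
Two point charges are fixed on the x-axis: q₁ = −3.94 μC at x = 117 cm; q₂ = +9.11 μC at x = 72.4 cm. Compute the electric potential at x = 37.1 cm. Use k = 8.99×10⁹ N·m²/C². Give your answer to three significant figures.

1.88×10⁵ V

The total potential is the scalar sum of each charge's contribution, V = Σ kqᵢ/rᵢ.
Distances from the field point to each charge: r₁ = 0.799 m, r₂ = 0.353 m.
V = k[(-3.94×10⁻⁶)/(0.799) + (9.11×10⁻⁶)/(0.353)] = 1.88×10⁵ V.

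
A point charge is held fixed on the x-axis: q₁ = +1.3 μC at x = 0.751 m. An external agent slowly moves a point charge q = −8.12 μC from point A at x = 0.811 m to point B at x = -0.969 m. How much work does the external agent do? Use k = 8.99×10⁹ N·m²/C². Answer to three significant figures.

For quasistatic motion the external work equals the change in potential energy: W_ext = qΔV = q(V_B − V_A).
At A: distance to the source charge is 0.0600 m; V_A = kq₁/r = 1.95×10⁵ V.
At B: distance to the source charge is 1.72 m; V_B = kq₁/r = 6790 V.
ΔV = V_B − V_A = -1.88×10⁵ V.
W_ext = qΔV = (-8.12×10⁻⁶ C)(-1.88×10⁵ V) = 1.53 J.

1.53 J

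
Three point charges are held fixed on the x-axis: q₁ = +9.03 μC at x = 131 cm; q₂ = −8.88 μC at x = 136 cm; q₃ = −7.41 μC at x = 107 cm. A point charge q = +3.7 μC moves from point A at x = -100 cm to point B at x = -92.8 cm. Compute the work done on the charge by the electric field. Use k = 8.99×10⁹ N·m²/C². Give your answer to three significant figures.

4.05×10⁻³ J

The work done by the electric force is W_field = −ΔU = −q(V_B − V_A) = q(V_A − V_B).
At A: distances to the source charges are 2.31 m, 2.36 m, 2.07 m; V_A = Σ kqᵢ/rᵢ = -3.09×10⁴ V.
At B: distances to the source charges are 2.24 m, 2.29 m, 2.00 m; V_B = Σ kqᵢ/rᵢ = -3.20×10⁴ V.
ΔV = V_B − V_A = -1090 V.
W_field = −qΔV = −(3.70×10⁻⁶ C)(-1090 V) = 4.05×10⁻³ J.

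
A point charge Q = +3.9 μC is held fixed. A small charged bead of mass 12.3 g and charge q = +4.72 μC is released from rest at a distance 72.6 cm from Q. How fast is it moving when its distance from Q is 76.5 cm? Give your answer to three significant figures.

Only the electrostatic force acts, so mechanical energy is conserved: ½mv² = U₁ − U₂ = kQq(1/r₁ − 1/r₂).
U₁ − U₂ = (8.99×10⁹ N·m²/C²)(3.90×10⁻⁶ C)(4.72×10⁻⁶ C)(1/0.726 − 1/0.765) = 0.0116 J.
v = √(2·0.0116/0.0123) = 1.37 m/s.

1.37 m/s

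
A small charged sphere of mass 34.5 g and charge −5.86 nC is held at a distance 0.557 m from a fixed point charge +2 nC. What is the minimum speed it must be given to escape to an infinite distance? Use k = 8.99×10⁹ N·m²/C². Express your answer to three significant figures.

To just escape, total mechanical energy must reach zero at infinity: ½mv²_min + U = 0, so ½mv²_min = −U = |kQq|/r.
|U| = |kQq|/r = (8.99×10⁹ N·m²/C²)(2.00×10⁻⁹)(5.86×10⁻⁹)/(0.557) = 1.89×10⁻⁷ J.
v_min = √(2|U|/m) = √(2·1.89×10⁻⁷/0.0345) = 3.31×10⁻³ m/s.

3.31×10⁻³ m/s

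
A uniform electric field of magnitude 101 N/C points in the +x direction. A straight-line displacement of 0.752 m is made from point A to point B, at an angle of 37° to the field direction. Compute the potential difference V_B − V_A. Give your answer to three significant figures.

Only the component of displacement along E changes the potential: ΔV = −E·d·cosθ.
ΔV = −(101 V/m)(0.752 m)cos37° = -60.7 V.

-60.7 V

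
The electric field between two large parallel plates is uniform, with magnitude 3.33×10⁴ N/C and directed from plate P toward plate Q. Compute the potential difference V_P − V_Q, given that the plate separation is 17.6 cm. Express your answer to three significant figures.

In a uniform field, potential decreases in the direction of E: ΔV = −E·d for a displacement d parallel to E.
Going from Q to P is a displacement of 17.6 cm opposite to the field, so V_P − V_Q = +Ed = 5860 V.

5860 V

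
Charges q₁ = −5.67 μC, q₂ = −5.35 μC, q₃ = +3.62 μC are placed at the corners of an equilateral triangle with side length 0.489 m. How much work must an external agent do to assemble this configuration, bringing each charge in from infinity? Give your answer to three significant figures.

The assembly work is the sum of pairwise potential energies, U = Σ_{i<j} kqᵢqⱼ/rᵢⱼ.
All three pair separations equal the side length, 0.489 m.
U = (0.558) + (-0.377) + (-0.356) = -0.176 J.

-0.176 J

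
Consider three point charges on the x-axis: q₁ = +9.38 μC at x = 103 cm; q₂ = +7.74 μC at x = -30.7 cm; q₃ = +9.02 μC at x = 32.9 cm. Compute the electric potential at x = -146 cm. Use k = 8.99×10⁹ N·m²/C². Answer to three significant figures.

1.40×10⁵ V

The total potential is the scalar sum of each charge's contribution, V = Σ kqᵢ/rᵢ.
Distances from the field point to each charge: r₁ = 2.49 m, r₂ = 1.15 m, r₃ = 1.79 m.
V = k[(9.38×10⁻⁶)/(2.49) + (7.74×10⁻⁶)/(1.15) + (9.02×10⁻⁶)/(1.79)] = 1.40×10⁵ V.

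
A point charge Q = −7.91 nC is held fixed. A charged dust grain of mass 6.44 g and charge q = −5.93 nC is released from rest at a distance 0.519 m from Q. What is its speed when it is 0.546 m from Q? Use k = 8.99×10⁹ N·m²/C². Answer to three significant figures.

3.53×10⁻³ m/s

Only the electrostatic force acts, so mechanical energy is conserved: ½mv² = U₁ − U₂ = kQq(1/r₁ − 1/r₂).
U₁ − U₂ = (8.99×10⁹ N·m²/C²)(-7.91×10⁻⁹ C)(-5.93×10⁻⁹ C)(1/0.519 − 1/0.546) = 4.02×10⁻⁸ J.
v = √(2·4.02×10⁻⁸/6.44×10⁻³) = 3.53×10⁻³ m/s.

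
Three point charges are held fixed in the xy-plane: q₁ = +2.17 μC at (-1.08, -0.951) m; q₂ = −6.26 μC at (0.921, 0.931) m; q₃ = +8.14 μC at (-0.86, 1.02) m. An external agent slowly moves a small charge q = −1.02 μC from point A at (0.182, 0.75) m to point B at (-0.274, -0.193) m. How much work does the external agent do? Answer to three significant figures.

-0.0351 J

For quasistatic motion the external work equals the change in potential energy: W_ext = qΔV = q(V_B − V_A).
At A: distances to the source charges are 2.12 m, 0.761 m, 1.08 m; V_A = Σ kqᵢ/rᵢ = 3230 V.
At B: distances to the source charges are 1.11 m, 1.64 m, 1.35 m; V_B = Σ kqᵢ/rᵢ = 3.76×10⁴ V.
ΔV = V_B − V_A = 3.44×10⁴ V.
W_ext = qΔV = (-1.02×10⁻⁶ C)(3.44×10⁴ V) = -0.0351 J.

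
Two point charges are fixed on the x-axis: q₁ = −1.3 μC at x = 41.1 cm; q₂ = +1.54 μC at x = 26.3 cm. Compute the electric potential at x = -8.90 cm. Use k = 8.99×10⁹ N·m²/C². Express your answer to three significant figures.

Electric potential is a scalar, so the contributions from each charge add algebraically: V = Σ kqᵢ/rᵢ.
Distances from the field point to each charge: r₁ = 0.500 m, r₂ = 0.352 m.
V = k[(-1.30×10⁻⁶)/(0.500) + (1.54×10⁻⁶)/(0.352)] = 1.60×10⁴ V.

1.60×10⁴ V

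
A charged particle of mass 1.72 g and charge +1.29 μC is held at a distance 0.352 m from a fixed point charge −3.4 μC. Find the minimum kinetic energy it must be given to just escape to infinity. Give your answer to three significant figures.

0.112 J

To just escape, total mechanical energy must reach zero at infinity: ½mv²_min + U = 0, so ½mv²_min = −U = |kQq|/r.
|U| = |kQq|/r = (8.99×10⁹ N·m²/C²)(3.40×10⁻⁶)(1.29×10⁻⁶)/(0.352) = 0.112 J.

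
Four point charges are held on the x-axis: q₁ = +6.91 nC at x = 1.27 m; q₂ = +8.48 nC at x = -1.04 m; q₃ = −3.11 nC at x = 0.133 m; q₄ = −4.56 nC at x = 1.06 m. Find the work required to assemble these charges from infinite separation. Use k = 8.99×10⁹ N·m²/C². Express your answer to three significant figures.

The assembly work is the sum of pairwise potential energies, U = Σ_{i<j} kqᵢqⱼ/rᵢⱼ.
Pair separations: r₁₂ = 2.31 m, r₁₃ = 1.14 m, r₁₄ = 0.210 m, r₂₃ = 1.17 m, r₂₄ = 2.10 m, r₃₄ = 0.927 m.
Summing all 6 pair terms gives U = -1.52×10⁻⁶ J.

-1.52×10⁻⁶ J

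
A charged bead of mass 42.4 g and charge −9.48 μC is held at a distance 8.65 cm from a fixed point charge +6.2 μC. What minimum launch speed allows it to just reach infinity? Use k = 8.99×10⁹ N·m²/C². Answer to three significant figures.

17.0 m/s

To just escape, total mechanical energy must reach zero at infinity: ½mv²_min + U = 0, so ½mv²_min = −U = |kQq|/r.
|U| = |kQq|/r = (8.99×10⁹ N·m²/C²)(6.20×10⁻⁶)(9.48×10⁻⁶)/(0.0865) = 6.11 J.
v_min = √(2|U|/m) = √(2·6.11/0.0424) = 17.0 m/s.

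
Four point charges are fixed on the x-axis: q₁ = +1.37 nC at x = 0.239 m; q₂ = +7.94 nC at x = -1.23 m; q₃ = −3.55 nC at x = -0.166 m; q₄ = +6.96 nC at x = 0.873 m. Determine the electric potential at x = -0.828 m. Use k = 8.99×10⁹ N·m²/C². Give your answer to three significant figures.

178 V

The total potential is the scalar sum of each charge's contribution, V = Σ kqᵢ/rᵢ.
Distances from the field point to each charge: r₁ = 1.07 m, r₂ = 0.402 m, r₃ = 0.662 m, r₄ = 1.70 m.
V = k[(1.37×10⁻⁹)/(1.07) + (7.94×10⁻⁹)/(0.402) + (-3.55×10⁻⁹)/(0.662) + (6.96×10⁻⁹)/(1.70)] = 178 V.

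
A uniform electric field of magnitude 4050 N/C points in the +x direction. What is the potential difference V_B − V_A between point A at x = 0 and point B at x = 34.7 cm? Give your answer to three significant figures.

-1410 V

In a uniform field, potential decreases in the direction of E: V_B − V_A = −E·Δx.
V_B − V_A = −(4050 V/m)(0.347 m) = -1410 V.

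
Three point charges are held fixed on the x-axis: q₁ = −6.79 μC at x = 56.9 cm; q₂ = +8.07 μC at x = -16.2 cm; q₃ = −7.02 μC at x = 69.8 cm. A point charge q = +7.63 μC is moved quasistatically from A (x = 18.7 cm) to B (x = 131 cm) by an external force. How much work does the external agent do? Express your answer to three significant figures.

-0.464 J

For quasistatic motion the external work equals the change in potential energy: W_ext = qΔV = q(V_B − V_A).
At A: distances to the source charges are 0.382 m, 0.349 m, 0.511 m; V_A = Σ kqᵢ/rᵢ = -7.54×10⁴ V.
At B: distances to the source charges are 0.741 m, 1.47 m, 0.612 m; V_B = Σ kqᵢ/rᵢ = -1.36×10⁵ V.
ΔV = V_B − V_A = -6.08×10⁴ V.
W_ext = qΔV = (7.63×10⁻⁶ C)(-6.08×10⁴ V) = -0.464 J.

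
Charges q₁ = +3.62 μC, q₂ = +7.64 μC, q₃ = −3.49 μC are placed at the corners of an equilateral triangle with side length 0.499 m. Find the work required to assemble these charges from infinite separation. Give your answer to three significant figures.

-0.210 J

The work to assemble the configuration equals its total potential energy, U = Σ kqᵢqⱼ/rᵢⱼ over all pairs.
All three pair separations equal the side length, 0.499 m.
U = (0.498) + (-0.228) + (-0.480) = -0.210 J.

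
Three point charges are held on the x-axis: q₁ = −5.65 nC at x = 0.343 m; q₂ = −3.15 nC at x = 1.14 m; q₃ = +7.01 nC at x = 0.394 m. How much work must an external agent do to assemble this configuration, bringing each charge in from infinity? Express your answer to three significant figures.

The work to assemble the configuration equals its total potential energy, U = Σ kqᵢqⱼ/rᵢⱼ over all pairs.
Pair separations: r₁₂ = 0.797 m, r₁₃ = 0.0510 m, r₂₃ = 0.746 m.
U = (2.01×10⁻⁷) + (-6.98×10⁻⁶) + (-2.66×10⁻⁷) = -7.05×10⁻⁶ J.

-7.05×10⁻⁶ J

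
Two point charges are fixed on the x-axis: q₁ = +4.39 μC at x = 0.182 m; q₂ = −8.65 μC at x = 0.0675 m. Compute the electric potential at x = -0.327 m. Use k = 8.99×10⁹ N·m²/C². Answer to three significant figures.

-1.20×10⁵ V

Electric potential is a scalar, so the contributions from each charge add algebraically: V = Σ kqᵢ/rᵢ.
Distances from the field point to each charge: r₁ = 0.509 m, r₂ = 0.395 m.
V = k[(4.39×10⁻⁶)/(0.509) + (-8.65×10⁻⁶)/(0.395)] = -1.20×10⁵ V.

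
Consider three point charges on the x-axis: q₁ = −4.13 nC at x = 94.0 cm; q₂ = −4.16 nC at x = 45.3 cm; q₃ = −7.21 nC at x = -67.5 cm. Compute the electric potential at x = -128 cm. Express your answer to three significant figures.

The total potential is the scalar sum of each charge's contribution, V = Σ kqᵢ/rᵢ.
Distances from the field point to each charge: r₁ = 2.22 m, r₂ = 1.73 m, r₃ = 0.605 m.
V = k[(-4.13×10⁻⁹)/(2.22) + (-4.16×10⁻⁹)/(1.73) + (-7.21×10⁻⁹)/(0.605)] = -145 V.

-145 V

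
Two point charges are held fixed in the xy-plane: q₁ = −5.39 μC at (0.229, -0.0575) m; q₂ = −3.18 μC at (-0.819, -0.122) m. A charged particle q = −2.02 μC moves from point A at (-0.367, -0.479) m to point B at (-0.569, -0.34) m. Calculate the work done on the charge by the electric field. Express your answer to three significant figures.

-0.0554 J

The work done by the electric force is W_field = −ΔU = −q(V_B − V_A) = q(V_A − V_B).
At A: distances to the source charges are 0.730 m, 0.576 m; V_A = Σ kqᵢ/rᵢ = -1.16×10⁵ V.
At B: distances to the source charges are 0.847 m, 0.332 m; V_B = Σ kqᵢ/rᵢ = -1.43×10⁵ V.
ΔV = V_B − V_A = -2.74×10⁴ V.
W_field = −qΔV = −(-2.02×10⁻⁶ C)(-2.74×10⁴ V) = -0.0554 J.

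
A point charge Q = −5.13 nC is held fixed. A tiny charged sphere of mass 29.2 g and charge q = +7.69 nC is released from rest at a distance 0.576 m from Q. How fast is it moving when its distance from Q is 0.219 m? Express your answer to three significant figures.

8.29×10⁻³ m/s

Only the electrostatic force acts, so mechanical energy is conserved: ½mv² = U₁ − U₂ = kQq(1/r₁ − 1/r₂).
U₁ − U₂ = (8.99×10⁹ N·m²/C²)(-5.13×10⁻⁹ C)(7.69×10⁻⁹ C)(1/0.576 − 1/0.219) = 1.00×10⁻⁶ J.
v = √(2·1.00×10⁻⁶/0.0292) = 8.29×10⁻³ m/s.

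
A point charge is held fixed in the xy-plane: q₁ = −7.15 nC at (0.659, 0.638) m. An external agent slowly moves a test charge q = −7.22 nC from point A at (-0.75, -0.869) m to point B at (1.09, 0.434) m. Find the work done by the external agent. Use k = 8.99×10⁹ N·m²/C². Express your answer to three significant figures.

7.48×10⁻⁷ J

For quasistatic motion the external work equals the change in potential energy: W_ext = qΔV = q(V_B − V_A).
At A: distance to the source charge is 2.06 m; V_A = kq₁/r = -31.2 V.
At B: distance to the source charge is 0.477 m; V_B = kq₁/r = -135 V.
ΔV = V_B − V_A = -104 V.
W_ext = qΔV = (-7.22×10⁻⁹ C)(-104 V) = 7.48×10⁻⁷ J.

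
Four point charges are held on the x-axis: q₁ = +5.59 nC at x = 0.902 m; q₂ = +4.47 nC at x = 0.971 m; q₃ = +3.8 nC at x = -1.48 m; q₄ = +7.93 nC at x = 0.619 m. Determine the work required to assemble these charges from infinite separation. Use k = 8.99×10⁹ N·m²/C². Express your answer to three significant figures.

5.84×10⁻⁶ J

The assembly work is the sum of pairwise potential energies, U = Σ_{i<j} kqᵢqⱼ/rᵢⱼ.
Pair separations: r₁₂ = 0.0690 m, r₁₃ = 2.38 m, r₁₄ = 0.283 m, r₂₃ = 2.45 m, r₂₄ = 0.352 m, r₃₄ = 2.10 m.
Summing all 6 pair terms gives U = 5.84×10⁻⁶ J.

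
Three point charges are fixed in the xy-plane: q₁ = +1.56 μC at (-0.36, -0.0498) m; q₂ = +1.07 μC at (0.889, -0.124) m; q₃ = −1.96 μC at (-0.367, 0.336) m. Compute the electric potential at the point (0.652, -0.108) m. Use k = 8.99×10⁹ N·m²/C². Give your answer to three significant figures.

Electric potential is a scalar, so the contributions from each charge add algebraically: V = Σ kqᵢ/rᵢ.
Distances from the field point to each charge: r₁ = 1.01 m, r₂ = 0.238 m, r₃ = 1.11 m.
V = k[(1.56×10⁻⁶)/(1.01) + (1.07×10⁻⁶)/(0.238) + (-1.96×10⁻⁶)/(1.11)] = 3.85×10⁴ V.

3.85×10⁴ V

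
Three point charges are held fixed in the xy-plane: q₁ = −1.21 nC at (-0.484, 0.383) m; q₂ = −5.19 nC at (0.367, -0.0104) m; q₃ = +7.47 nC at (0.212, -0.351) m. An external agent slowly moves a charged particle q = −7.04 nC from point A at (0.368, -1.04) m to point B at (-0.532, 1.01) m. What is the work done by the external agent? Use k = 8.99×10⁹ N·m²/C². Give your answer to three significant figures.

3.63×10⁻⁷ J

For quasistatic motion the external work equals the change in potential energy: W_ext = qΔV = q(V_B − V_A).
At A: distances to the source charges are 1.66 m, 1.03 m, 0.706 m; V_A = Σ kqᵢ/rᵢ = 43.2 V.
At B: distances to the source charges are 0.629 m, 1.36 m, 1.55 m; V_B = Σ kqᵢ/rᵢ = -8.31 V.
ΔV = V_B − V_A = -51.5 V.
W_ext = qΔV = (-7.04×10⁻⁹ C)(-51.5 V) = 3.63×10⁻⁷ J.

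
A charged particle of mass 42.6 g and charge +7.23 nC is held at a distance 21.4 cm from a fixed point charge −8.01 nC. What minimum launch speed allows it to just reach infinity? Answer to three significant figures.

To just escape, total mechanical energy must reach zero at infinity: ½mv²_min + U = 0, so ½mv²_min = −U = |kQq|/r.
|U| = |kQq|/r = (8.99×10⁹ N·m²/C²)(8.01×10⁻⁹)(7.23×10⁻⁹)/(0.214) = 2.43×10⁻⁶ J.
v_min = √(2|U|/m) = √(2·2.43×10⁻⁶/0.0426) = 0.0107 m/s.

0.0107 m/s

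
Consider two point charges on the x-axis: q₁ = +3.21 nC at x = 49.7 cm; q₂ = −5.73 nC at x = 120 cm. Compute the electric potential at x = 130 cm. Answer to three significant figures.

-479 V

Electric potential is a scalar, so the contributions from each charge add algebraically: V = Σ kqᵢ/rᵢ.
Distances from the field point to each charge: r₁ = 0.803 m, r₂ = 0.100 m.
V = k[(3.21×10⁻⁹)/(0.803) + (-5.73×10⁻⁹)/(0.100)] = -479 V.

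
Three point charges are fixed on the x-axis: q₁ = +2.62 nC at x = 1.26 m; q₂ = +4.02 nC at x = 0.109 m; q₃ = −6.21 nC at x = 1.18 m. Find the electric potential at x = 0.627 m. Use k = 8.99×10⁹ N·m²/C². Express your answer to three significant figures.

6.02 V

The total potential is the scalar sum of each charge's contribution, V = Σ kqᵢ/rᵢ.
Distances from the field point to each charge: r₁ = 0.633 m, r₂ = 0.518 m, r₃ = 0.553 m.
V = k[(2.62×10⁻⁹)/(0.633) + (4.02×10⁻⁹)/(0.518) + (-6.21×10⁻⁹)/(0.553)] = 6.02 V.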